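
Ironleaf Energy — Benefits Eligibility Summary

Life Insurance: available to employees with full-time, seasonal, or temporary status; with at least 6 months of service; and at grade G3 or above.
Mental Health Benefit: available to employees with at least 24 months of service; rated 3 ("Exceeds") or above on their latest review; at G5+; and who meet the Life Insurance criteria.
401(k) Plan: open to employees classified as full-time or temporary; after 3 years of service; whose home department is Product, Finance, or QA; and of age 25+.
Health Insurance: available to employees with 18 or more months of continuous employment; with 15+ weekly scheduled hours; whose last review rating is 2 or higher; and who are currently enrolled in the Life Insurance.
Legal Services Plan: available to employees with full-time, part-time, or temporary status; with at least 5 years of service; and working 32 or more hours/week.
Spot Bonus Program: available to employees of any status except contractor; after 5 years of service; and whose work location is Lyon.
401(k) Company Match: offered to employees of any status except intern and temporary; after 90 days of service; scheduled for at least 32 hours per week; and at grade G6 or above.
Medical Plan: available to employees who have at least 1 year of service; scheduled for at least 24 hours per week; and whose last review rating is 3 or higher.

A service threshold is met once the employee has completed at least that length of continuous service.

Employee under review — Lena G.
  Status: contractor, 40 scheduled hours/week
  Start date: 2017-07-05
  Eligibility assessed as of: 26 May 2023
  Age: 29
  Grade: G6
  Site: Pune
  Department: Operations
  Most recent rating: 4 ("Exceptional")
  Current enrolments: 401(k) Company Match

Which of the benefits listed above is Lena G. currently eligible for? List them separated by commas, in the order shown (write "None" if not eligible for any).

Service from 2017-07-05 to 26 May 2023: 2151 days.
Life Insurance — status contractor ✗ (requires full-time, seasonal, or temporary) → not eligible.
Mental Health Benefit — service 2151 days ≥ 24 months (≈720 days) ✓; rating 4 ≥ 3 ✓; grade G6 ≥ G5 ✓; not eligible for Life Insurance ✗ → not eligible.
401(k) Plan — status contractor ✗ (requires full-time or temporary) → not eligible.
Health Insurance — service 2151 days ≥ 18 months (≈540 days) ✓; 40 hrs/wk ≥ 15 ✓; rating 4 ≥ 2 ✓; not enrolled in Life Insurance ✗ → not eligible.
Legal Services Plan — status contractor ✗ (requires full-time, part-time, or temporary) → not eligible.
Spot Bonus Program — status contractor ✗ (excluded) → not eligible.
401(k) Company Match — status contractor ✓ (not excluded); service 2151 days ≥ 90 days ✓; 40 hrs/wk ≥ 32 ✓; grade G6 ≥ G6 ✓ → eligible.
Medical Plan — service 2151 days ≥ 1 year (≈365 days) ✓; 40 hrs/wk ≥ 24 ✓; rating 4 ≥ 3 ✓ → eligible.

401(k) Company Match, Medical Plan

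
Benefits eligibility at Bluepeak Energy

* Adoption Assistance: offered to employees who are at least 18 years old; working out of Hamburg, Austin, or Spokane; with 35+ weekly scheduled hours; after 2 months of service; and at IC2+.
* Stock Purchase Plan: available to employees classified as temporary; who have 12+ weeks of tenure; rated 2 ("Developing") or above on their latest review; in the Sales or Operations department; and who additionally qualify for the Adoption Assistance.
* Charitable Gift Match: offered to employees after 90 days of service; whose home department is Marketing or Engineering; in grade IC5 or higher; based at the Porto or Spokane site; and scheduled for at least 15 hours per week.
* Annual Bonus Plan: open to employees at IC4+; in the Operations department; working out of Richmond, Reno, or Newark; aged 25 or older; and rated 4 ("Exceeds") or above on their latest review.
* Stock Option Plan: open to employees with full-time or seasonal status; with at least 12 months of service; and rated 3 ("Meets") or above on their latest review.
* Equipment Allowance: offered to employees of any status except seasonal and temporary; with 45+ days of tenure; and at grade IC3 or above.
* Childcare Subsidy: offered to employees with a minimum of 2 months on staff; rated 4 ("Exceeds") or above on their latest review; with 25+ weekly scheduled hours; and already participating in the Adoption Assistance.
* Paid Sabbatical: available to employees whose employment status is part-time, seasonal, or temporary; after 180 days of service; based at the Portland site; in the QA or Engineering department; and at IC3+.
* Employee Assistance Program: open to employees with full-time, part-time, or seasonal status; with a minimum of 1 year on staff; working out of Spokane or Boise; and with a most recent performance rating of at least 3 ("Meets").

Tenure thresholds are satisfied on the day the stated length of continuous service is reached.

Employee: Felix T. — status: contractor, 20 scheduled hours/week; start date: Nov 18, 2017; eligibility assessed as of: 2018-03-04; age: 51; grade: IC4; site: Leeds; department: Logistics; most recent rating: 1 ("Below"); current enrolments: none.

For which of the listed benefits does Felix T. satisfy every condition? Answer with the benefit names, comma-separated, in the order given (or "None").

Service from Nov 18, 2017 to 2018-03-04: 106 days.
Adoption Assistance — age 51 ≥ 18 ✓; site Leeds ✗ (not Hamburg, Austin, or Spokane) → not eligible.
Stock Purchase Plan — status contractor ✗ (requires temporary) → not eligible.
Charitable Gift Match — service 106 days ≥ 90 days ✓; dept Logistics ✗ → not eligible.
Annual Bonus Plan — grade IC4 ≥ IC4 ✓; dept Logistics ✗ → not eligible.
Stock Option Plan — status contractor ✗ (requires full-time or seasonal) → not eligible.
Equipment Allowance — status contractor ✓ (not excluded); service 106 days ≥ 45 days ✓; grade IC4 ≥ IC3 ✓ → eligible.
Childcare Subsidy — service 106 days ≥ 2 months (≈60 days) ✓; rating 1 < 4 ✗ → not eligible.
Paid Sabbatical — status contractor ✗ (requires part-time, seasonal, or temporary) → not eligible.
Employee Assistance Program — status contractor ✗ (requires full-time, part-time, or seasonal) → not eligible.

Equipment Allowance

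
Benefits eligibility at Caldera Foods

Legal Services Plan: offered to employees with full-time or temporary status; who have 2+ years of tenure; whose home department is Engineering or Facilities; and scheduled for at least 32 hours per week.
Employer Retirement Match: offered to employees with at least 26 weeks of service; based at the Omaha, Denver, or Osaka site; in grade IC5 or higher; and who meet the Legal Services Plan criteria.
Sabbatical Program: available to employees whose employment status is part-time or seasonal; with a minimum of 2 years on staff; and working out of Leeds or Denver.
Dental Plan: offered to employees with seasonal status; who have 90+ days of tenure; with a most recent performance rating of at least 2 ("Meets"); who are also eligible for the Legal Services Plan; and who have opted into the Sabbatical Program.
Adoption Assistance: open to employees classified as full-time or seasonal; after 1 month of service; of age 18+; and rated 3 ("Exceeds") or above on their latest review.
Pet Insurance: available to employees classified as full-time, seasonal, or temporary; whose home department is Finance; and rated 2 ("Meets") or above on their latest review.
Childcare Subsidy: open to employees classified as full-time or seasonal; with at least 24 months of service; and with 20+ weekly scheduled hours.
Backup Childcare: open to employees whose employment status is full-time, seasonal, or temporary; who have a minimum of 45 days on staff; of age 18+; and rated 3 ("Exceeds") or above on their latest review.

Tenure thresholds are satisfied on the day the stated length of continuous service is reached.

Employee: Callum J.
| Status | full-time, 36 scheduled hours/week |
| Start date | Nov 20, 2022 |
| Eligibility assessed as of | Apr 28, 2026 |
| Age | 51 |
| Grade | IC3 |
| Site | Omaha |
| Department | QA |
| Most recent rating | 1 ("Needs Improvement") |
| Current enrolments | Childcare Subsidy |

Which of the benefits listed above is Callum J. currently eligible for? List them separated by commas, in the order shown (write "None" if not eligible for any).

Service from Nov 20, 2022 to Apr 28, 2026: 1255 days.
Legal Services Plan — status full-time ✓; service 1255 days ≥ 2 years (≈730 days) ✓; dept QA ✗ → not eligible.
Employer Retirement Match — service 1255 days ≥ 26 weeks (≈182 days) ✓; site Omaha ✓; grade IC3 < IC5 ✗ → not eligible.
Sabbatical Program — status full-time ✗ (requires part-time or seasonal) → not eligible.
Dental Plan — status full-time ✗ (requires seasonal) → not eligible.
Adoption Assistance — status full-time ✓; service 1255 days ≥ 1 month (≈30 days) ✓; age 51 ≥ 18 ✓; rating 1 < 3 ✗ → not eligible.
Pet Insurance — status full-time ✓; dept QA ✗ → not eligible.
Childcare Subsidy — status full-time ✓; service 1255 days ≥ 24 months (≈720 days) ✓; 36 hrs/wk ≥ 20 ✓ → eligible.
Backup Childcare — status full-time ✓; service 1255 days ≥ 45 days ✓; age 51 ≥ 18 ✓; rating 1 < 3 ✗ → not eligible.

Childcare Subsidy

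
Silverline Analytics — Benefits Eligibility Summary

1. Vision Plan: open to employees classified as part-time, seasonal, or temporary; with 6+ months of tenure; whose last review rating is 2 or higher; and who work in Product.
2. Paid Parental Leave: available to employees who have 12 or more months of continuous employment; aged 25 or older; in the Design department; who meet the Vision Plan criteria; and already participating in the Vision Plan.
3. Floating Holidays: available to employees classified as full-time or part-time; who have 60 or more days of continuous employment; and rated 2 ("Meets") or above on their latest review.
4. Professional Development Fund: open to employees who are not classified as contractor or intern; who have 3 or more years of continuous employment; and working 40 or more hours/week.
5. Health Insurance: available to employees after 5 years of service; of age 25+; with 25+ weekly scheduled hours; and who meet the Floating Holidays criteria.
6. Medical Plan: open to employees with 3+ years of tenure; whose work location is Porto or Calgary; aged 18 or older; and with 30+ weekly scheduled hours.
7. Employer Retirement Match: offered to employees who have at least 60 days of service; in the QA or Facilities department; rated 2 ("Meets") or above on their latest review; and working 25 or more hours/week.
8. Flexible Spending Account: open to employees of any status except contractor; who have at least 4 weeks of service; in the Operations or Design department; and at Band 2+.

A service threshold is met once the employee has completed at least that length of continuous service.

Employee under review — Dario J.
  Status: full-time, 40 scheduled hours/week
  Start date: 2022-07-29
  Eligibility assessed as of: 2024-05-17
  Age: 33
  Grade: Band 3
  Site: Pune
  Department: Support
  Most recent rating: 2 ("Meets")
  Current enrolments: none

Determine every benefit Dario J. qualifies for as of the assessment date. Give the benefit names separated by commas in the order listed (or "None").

Floating Holidays

Service from 2022-07-29 to 2024-05-17: 658 days.
Vision Plan — status full-time ✗ (requires part-time, seasonal, or temporary) → not eligible.
Paid Parental Leave — service 658 days ≥ 12 months (≈360 days) ✓; age 33 ≥ 25 ✓; dept Support ✗ → not eligible.
Floating Holidays — status full-time ✓; service 658 days ≥ 60 days ✓; rating 2 ≥ 2 ✓ → eligible.
Professional Development Fund — status full-time ✓ (not excluded); service 658 days < 3 years (≈1095 days) ✗ → not eligible.
Health Insurance — service 658 days < 5 years (≈1825 days) ✗ → not eligible.
Medical Plan — service 658 days < 3 years (≈1095 days) ✗ → not eligible.
Employer Retirement Match — service 658 days ≥ 60 days ✓; dept Support ✗ → not eligible.
Flexible Spending Account — status full-time ✓ (not excluded); service 658 days ≥ 4 weeks (≈28 days) ✓; dept Support ✗ → not eligible.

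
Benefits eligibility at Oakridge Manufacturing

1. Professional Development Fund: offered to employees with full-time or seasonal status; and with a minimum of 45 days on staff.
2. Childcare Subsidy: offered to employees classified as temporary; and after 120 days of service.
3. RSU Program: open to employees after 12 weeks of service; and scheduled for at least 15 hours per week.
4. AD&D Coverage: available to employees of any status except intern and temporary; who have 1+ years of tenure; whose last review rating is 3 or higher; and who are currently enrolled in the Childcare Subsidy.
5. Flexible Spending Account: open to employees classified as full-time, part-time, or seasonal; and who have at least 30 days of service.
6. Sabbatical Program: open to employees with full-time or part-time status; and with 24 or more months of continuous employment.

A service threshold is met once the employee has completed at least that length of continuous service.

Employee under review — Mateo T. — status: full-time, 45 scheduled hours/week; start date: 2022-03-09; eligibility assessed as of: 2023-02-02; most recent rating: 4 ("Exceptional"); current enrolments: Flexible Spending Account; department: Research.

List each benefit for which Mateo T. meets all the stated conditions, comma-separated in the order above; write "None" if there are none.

Service from 2022-03-09 to 2023-02-02: 330 days.
Professional Development Fund — status full-time ✓; service 330 days ≥ 45 days ✓ → eligible.
Childcare Subsidy — status full-time ✗ (requires temporary) → not eligible.
RSU Program — service 330 days ≥ 12 weeks (≈84 days) ✓; 45 hrs/wk ≥ 15 ✓ → eligible.
AD&D Coverage — status full-time ✓ (not excluded); service 330 days < 1 year (≈365 days) ✗ → not eligible.
Flexible Spending Account — status full-time ✓; service 330 days ≥ 30 days ✓ → eligible.
Sabbatical Program — status full-time ✓; service 330 days < 24 months (≈720 days) ✗ → not eligible.

Professional Development Fund, RSU Program, Flexible Spending Account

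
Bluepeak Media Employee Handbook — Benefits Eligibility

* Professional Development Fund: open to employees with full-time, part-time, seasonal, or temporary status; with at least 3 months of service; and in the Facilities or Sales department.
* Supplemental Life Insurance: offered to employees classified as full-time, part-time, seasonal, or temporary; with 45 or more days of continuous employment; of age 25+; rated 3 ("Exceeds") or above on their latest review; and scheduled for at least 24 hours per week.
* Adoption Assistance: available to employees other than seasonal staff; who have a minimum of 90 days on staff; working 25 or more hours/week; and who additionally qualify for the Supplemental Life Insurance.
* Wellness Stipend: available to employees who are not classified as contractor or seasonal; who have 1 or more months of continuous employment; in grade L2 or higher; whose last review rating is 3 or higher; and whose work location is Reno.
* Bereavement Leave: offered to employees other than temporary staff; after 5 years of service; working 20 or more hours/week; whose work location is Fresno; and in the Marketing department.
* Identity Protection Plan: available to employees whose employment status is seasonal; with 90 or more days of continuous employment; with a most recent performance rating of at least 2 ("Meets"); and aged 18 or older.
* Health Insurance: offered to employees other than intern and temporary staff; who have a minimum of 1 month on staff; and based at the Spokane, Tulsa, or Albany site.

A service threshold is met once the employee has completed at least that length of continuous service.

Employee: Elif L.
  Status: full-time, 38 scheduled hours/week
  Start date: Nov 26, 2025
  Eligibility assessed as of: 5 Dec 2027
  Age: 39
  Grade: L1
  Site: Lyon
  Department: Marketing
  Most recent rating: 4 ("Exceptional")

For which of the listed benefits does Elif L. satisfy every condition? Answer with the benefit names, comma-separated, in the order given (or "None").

Service from Nov 26, 2025 to 5 Dec 2027: 739 days.
Professional Development Fund — status full-time ✓; service 739 days ≥ 3 months (≈90 days) ✓; dept Marketing ✗ → not eligible.
Supplemental Life Insurance — status full-time ✓; service 739 days ≥ 45 days ✓; age 39 ≥ 25 ✓; rating 4 ≥ 3 ✓; 38 hrs/wk ≥ 24 ✓ → eligible.
Adoption Assistance — status full-time ✓ (not excluded); service 739 days ≥ 90 days ✓; 38 hrs/wk ≥ 25 ✓; eligible for Supplemental Life Insurance ✓ → eligible.
Wellness Stipend — status full-time ✓ (not excluded); service 739 days ≥ 1 month (≈30 days) ✓; grade L1 < L2 ✗ → not eligible.
Bereavement Leave — status full-time ✓ (not excluded); service 739 days < 5 years (≈1825 days) ✗ → not eligible.
Identity Protection Plan — status full-time ✗ (requires seasonal) → not eligible.
Health Insurance — status full-time ✓ (not excluded); service 739 days ≥ 1 month (≈30 days) ✓; site Lyon ✗ (not Spokane, Tulsa, or Albany) → not eligible.

Supplemental Life Insurance, Adoption Assistance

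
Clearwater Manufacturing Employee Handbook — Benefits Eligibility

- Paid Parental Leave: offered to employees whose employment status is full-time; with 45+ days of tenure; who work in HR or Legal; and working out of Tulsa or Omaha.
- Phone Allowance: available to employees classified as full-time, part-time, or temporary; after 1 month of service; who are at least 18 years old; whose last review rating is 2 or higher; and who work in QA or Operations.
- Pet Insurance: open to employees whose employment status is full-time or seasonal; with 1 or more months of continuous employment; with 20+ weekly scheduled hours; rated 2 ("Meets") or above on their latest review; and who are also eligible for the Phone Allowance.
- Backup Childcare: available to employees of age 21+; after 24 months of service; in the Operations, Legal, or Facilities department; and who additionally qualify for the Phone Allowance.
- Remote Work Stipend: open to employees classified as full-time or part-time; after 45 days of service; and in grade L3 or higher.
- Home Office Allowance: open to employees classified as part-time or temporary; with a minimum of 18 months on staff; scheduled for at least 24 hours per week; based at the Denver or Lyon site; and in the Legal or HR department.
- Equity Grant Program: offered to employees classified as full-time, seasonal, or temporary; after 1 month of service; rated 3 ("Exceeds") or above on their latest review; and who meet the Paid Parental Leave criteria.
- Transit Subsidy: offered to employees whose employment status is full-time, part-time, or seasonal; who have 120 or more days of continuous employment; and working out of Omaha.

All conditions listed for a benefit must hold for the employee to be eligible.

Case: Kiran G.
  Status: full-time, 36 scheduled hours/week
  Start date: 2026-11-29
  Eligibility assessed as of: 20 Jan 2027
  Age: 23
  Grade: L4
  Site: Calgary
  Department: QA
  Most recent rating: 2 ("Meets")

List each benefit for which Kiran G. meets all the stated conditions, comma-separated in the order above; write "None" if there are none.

Phone Allowance, Pet Insurance, Remote Work Stipend

Service from 2026-11-29 to 20 Jan 2027: 52 days.
Paid Parental Leave — status full-time ✓; service 52 days ≥ 45 days ✓; dept QA ✗ → not eligible.
Phone Allowance — status full-time ✓; service 52 days ≥ 1 month (≈30 days) ✓; age 23 ≥ 18 ✓; rating 2 ≥ 2 ✓; dept QA ✓ → eligible.
Pet Insurance — status full-time ✓; service 52 days ≥ 1 month (≈30 days) ✓; 36 hrs/wk ≥ 20 ✓; rating 2 ≥ 2 ✓; eligible for Phone Allowance ✓ → eligible.
Backup Childcare — age 23 ≥ 21 ✓; service 52 days < 24 months (≈720 days) ✗ → not eligible.
Remote Work Stipend — status full-time ✓; service 52 days ≥ 45 days ✓; grade L4 ≥ L3 ✓ → eligible.
Home Office Allowance — status full-time ✗ (requires part-time or temporary) → not eligible.
Equity Grant Program — status full-time ✓; service 52 days ≥ 1 month (≈30 days) ✓; rating 2 < 3 ✗ → not eligible.
Transit Subsidy — status full-time ✓; service 52 days < 120 days ✗ → not eligible.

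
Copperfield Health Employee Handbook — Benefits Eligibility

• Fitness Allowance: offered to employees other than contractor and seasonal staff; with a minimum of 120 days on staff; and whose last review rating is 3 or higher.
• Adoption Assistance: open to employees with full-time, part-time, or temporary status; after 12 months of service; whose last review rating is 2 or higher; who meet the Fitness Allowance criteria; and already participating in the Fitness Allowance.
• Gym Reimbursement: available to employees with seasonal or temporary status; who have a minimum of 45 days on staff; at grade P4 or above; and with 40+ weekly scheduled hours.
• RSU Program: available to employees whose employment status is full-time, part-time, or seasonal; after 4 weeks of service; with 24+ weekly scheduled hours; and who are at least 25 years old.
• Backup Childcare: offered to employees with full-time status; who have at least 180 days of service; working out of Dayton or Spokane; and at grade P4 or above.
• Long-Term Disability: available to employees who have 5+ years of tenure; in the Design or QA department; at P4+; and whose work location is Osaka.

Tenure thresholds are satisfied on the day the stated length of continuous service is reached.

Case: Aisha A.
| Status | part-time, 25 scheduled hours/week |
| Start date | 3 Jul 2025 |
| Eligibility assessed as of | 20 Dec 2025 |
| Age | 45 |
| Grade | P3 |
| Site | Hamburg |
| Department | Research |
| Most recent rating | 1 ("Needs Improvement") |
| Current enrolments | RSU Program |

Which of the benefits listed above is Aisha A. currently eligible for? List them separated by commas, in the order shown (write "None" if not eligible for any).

RSU Program

Service from 3 Jul 2025 to 20 Dec 2025: 170 days.
Fitness Allowance — status part-time ✓ (not excluded); service 170 days ≥ 120 days ✓; rating 1 < 3 ✗ → not eligible.
Adoption Assistance — status part-time ✓; service 170 days < 12 months (≈360 days) ✗ → not eligible.
Gym Reimbursement — status part-time ✗ (requires seasonal or temporary) → not eligible.
RSU Program — status part-time ✓; service 170 days ≥ 4 weeks (≈28 days) ✓; 25 hrs/wk ≥ 24 ✓; age 45 ≥ 25 ✓ → eligible.
Backup Childcare — status part-time ✗ (requires full-time) → not eligible.
Long-Term Disability — service 170 days < 5 years (≈1825 days) ✗ → not eligible.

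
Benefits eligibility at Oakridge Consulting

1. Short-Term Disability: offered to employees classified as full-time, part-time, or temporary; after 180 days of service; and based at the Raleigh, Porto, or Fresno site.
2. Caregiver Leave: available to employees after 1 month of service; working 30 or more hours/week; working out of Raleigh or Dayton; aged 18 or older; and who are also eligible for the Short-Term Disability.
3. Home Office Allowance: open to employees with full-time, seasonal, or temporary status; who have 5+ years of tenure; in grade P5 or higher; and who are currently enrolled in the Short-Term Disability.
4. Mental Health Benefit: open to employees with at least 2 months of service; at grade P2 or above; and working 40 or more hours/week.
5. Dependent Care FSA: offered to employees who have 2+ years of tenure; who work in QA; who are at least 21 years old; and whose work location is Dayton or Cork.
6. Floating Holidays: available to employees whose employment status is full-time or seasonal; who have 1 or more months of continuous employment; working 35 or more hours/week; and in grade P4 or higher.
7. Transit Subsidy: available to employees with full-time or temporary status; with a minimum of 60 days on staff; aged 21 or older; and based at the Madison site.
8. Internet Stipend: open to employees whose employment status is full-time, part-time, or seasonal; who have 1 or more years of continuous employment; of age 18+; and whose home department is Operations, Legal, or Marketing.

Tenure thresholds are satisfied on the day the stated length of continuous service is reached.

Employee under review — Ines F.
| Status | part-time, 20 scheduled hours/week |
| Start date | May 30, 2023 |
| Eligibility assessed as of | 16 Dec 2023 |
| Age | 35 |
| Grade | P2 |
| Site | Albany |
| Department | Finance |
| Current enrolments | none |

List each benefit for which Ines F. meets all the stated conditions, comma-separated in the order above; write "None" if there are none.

Service from May 30, 2023 to 16 Dec 2023: 200 days.
Short-Term Disability — status part-time ✓; service 200 days ≥ 180 days ✓; site Albany ✗ (not Raleigh, Porto, or Fresno) → not eligible.
Caregiver Leave — service 200 days ≥ 1 month (≈30 days) ✓; 20 hrs/wk < 30 ✗ → not eligible.
Home Office Allowance — status part-time ✗ (requires full-time, seasonal, or temporary) → not eligible.
Mental Health Benefit — service 200 days ≥ 2 months (≈60 days) ✓; grade P2 ≥ P2 ✓; 20 hrs/wk < 40 ✗ → not eligible.
Dependent Care FSA — service 200 days < 2 years (≈730 days) ✗ → not eligible.
Floating Holidays — status part-time ✗ (requires full-time or seasonal) → not eligible.
Transit Subsidy — status part-time ✗ (requires full-time or temporary) → not eligible.
Internet Stipend — status part-time ✓; service 200 days < 1 year (≈365 days) ✗ → not eligible.

None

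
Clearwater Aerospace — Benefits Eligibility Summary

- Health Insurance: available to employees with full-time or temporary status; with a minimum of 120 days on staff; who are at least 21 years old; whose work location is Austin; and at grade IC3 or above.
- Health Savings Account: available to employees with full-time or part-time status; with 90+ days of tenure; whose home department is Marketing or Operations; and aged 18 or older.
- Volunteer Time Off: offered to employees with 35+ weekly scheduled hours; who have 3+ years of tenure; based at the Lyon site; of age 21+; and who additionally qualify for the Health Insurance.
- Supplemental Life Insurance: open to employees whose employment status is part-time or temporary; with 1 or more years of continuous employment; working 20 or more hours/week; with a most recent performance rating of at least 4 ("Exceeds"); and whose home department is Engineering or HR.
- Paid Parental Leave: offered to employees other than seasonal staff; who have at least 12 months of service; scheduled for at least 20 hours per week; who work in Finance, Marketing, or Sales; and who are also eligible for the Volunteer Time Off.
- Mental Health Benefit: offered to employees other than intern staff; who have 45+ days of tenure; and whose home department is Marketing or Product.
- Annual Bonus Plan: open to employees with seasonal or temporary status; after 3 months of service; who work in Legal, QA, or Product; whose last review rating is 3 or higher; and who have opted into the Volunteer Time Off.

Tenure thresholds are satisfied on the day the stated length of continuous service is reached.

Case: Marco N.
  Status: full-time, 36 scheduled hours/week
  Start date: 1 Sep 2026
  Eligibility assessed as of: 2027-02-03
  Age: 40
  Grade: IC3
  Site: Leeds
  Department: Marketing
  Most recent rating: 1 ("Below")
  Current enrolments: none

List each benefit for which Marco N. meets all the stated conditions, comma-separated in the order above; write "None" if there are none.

Service from 1 Sep 2026 to 2027-02-03: 155 days.
Health Insurance — status full-time ✓; service 155 days ≥ 120 days ✓; age 40 ≥ 21 ✓; site Leeds ✗ (not Austin) → not eligible.
Health Savings Account — status full-time ✓; service 155 days ≥ 90 days ✓; dept Marketing ✓; age 40 ≥ 18 ✓ → eligible.
Volunteer Time Off — 36 hrs/wk ≥ 35 ✓; service 155 days < 3 years (≈1095 days) ✗ → not eligible.
Supplemental Life Insurance — status full-time ✗ (requires part-time or temporary) → not eligible.
Paid Parental Leave — status full-time ✓ (not excluded); service 155 days < 12 months (≈360 days) ✗ → not eligible.
Mental Health Benefit — status full-time ✓ (not excluded); service 155 days ≥ 45 days ✓; dept Marketing ✓ → eligible.
Annual Bonus Plan — status full-time ✗ (requires seasonal or temporary) → not eligible.

Health Savings Account, Mental Health Benefit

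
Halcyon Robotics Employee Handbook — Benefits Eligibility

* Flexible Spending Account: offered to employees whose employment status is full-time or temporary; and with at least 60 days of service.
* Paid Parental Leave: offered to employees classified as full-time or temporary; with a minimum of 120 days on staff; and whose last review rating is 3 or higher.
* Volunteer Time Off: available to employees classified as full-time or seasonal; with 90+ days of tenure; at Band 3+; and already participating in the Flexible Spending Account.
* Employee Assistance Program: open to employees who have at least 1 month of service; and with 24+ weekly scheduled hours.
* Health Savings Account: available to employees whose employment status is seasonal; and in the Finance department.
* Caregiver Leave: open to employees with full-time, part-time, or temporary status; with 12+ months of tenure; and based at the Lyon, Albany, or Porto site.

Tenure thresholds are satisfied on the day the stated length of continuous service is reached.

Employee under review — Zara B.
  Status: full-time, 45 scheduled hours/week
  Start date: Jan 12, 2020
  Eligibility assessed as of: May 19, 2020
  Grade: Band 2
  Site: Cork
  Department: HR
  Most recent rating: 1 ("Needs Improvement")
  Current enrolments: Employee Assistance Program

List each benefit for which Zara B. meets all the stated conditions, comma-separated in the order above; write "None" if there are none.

Flexible Spending Account, Employee Assistance Program

Service from Jan 12, 2020 to May 19, 2020: 128 days.
Flexible Spending Account — status full-time ✓; service 128 days ≥ 60 days ✓ → eligible.
Paid Parental Leave — status full-time ✓; service 128 days ≥ 120 days ✓; rating 1 < 3 ✗ → not eligible.
Volunteer Time Off — status full-time ✓; service 128 days ≥ 90 days ✓; grade Band 2 < Band 3 ✗ → not eligible.
Employee Assistance Program — service 128 days ≥ 1 month (≈30 days) ✓; 45 hrs/wk ≥ 24 ✓ → eligible.
Health Savings Account — status full-time ✗ (requires seasonal) → not eligible.
Caregiver Leave — status full-time ✓; service 128 days < 12 months (≈360 days) ✗ → not eligible.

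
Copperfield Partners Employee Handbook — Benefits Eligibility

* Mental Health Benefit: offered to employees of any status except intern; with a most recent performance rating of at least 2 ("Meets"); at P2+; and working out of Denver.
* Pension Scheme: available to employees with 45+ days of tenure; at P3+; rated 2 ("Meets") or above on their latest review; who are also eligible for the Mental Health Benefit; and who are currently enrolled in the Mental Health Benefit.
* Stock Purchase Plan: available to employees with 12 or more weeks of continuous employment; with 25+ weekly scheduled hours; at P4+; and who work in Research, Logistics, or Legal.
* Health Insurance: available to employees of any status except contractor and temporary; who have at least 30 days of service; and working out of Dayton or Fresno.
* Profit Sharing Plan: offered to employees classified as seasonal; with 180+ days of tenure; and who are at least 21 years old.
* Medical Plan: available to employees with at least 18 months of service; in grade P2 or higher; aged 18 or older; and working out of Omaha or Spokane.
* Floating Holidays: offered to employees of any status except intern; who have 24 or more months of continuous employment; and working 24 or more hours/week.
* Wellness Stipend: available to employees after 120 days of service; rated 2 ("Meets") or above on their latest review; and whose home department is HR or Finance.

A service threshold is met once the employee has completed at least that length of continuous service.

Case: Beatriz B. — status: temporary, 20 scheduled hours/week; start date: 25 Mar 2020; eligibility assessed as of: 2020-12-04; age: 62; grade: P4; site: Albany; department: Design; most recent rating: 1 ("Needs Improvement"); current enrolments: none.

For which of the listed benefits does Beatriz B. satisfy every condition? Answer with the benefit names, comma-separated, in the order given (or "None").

None

Service from 25 Mar 2020 to 2020-12-04: 254 days.
Mental Health Benefit — status temporary ✓ (not excluded); rating 1 < 2 ✗ → not eligible.
Pension Scheme — service 254 days ≥ 45 days ✓; grade P4 ≥ P3 ✓; rating 1 < 2 ✗ → not eligible.
Stock Purchase Plan — service 254 days ≥ 12 weeks (≈84 days) ✓; 20 hrs/wk < 25 ✗ → not eligible.
Health Insurance — status temporary ✗ (excluded) → not eligible.
Profit Sharing Plan — status temporary ✗ (requires seasonal) → not eligible.
Medical Plan — service 254 days < 18 months (≈540 days) ✗ → not eligible.
Floating Holidays — status temporary ✓ (not excluded); service 254 days < 24 months (≈720 days) ✗ → not eligible.
Wellness Stipend — service 254 days ≥ 120 days ✓; rating 1 < 2 ✗ → not eligible.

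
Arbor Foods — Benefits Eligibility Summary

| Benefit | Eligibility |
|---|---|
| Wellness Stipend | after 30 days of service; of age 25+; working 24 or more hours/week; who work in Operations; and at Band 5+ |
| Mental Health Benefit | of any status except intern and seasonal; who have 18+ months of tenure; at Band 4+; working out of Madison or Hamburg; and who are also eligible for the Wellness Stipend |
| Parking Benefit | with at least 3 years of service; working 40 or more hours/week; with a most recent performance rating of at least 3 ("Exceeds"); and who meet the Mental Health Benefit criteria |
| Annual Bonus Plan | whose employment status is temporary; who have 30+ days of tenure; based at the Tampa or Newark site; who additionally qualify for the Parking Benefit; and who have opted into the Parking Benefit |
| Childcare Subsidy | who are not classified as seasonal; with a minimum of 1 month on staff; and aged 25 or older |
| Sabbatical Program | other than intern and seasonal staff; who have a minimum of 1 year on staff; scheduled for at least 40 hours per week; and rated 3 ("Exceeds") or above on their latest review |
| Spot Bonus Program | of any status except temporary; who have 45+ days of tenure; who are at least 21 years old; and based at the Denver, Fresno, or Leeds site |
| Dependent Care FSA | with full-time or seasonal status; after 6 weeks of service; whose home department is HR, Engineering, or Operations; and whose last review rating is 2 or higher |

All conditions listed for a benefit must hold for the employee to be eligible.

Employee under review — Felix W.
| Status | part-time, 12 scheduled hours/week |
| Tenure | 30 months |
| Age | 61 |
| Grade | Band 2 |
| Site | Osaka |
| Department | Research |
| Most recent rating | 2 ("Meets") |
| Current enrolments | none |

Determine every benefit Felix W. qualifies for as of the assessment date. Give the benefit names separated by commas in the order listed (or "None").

Wellness Stipend — service 30 months ≥ 30 days ✓; age 61 ≥ 25 ✓; 12 hrs/wk < 24 ✗ → not eligible.
Mental Health Benefit — status part-time ✓ (not excluded); service 30 months ≥ 18 months ✓; grade Band 2 < Band 4 ✗ → not eligible.
Parking Benefit — service 30 months < 3 years (≈1095 days) ✗ → not eligible.
Annual Bonus Plan — status part-time ✗ (requires temporary) → not eligible.
Childcare Subsidy — status part-time ✓ (not excluded); service 30 months ≥ 1 month ✓; age 61 ≥ 25 ✓ → eligible.
Sabbatical Program — status part-time ✓ (not excluded); service 30 months ≥ 1 year (≈365 days) ✓; 12 hrs/wk < 40 ✗ → not eligible.
Spot Bonus Program — status part-time ✓ (not excluded); service 30 months ≥ 45 days ✓; age 61 ≥ 21 ✓; site Osaka ✗ (not Denver, Fresno, or Leeds) → not eligible.
Dependent Care FSA — status part-time ✗ (requires full-time or seasonal) → not eligible.

Childcare Subsidy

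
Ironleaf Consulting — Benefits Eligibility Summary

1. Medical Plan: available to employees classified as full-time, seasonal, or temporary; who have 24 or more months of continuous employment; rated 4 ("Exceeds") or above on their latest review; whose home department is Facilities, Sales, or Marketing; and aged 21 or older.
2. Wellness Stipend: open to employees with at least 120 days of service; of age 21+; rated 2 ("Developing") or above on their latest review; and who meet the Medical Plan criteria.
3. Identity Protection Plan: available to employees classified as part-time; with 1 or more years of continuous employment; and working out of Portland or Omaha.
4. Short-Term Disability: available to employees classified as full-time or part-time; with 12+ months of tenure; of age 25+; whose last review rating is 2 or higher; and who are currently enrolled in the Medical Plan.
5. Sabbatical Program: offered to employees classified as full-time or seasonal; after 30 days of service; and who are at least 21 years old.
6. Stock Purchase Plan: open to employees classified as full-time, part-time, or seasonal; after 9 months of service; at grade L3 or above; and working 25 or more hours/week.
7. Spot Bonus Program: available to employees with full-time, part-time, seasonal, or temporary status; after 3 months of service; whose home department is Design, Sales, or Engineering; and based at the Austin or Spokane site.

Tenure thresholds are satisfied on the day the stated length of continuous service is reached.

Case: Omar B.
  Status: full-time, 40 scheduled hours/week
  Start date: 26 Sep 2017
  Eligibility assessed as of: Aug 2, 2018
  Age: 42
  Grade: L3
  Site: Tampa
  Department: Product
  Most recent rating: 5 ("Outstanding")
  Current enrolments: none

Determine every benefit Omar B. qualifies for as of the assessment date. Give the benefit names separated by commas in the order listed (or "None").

Service from 26 Sep 2017 to Aug 2, 2018: 310 days.
Medical Plan — status full-time ✓; service 310 days < 24 months (≈720 days) ✗ → not eligible.
Wellness Stipend — service 310 days ≥ 120 days ✓; age 42 ≥ 21 ✓; rating 5 ≥ 2 ✓; not eligible for Medical Plan ✗ → not eligible.
Identity Protection Plan — status full-time ✗ (requires part-time) → not eligible.
Short-Term Disability — status full-time ✓; service 310 days < 12 months (≈360 days) ✗ → not eligible.
Sabbatical Program — status full-time ✓; service 310 days ≥ 30 days ✓; age 42 ≥ 21 ✓ → eligible.
Stock Purchase Plan — status full-time ✓; service 310 days ≥ 9 months (≈270 days) ✓; grade L3 ≥ L3 ✓; 40 hrs/wk ≥ 25 ✓ → eligible.
Spot Bonus Program — status full-time ✓; service 310 days ≥ 3 months (≈90 days) ✓; dept Product ✗ → not eligible.

Sabbatical Program, Stock Purchase Plan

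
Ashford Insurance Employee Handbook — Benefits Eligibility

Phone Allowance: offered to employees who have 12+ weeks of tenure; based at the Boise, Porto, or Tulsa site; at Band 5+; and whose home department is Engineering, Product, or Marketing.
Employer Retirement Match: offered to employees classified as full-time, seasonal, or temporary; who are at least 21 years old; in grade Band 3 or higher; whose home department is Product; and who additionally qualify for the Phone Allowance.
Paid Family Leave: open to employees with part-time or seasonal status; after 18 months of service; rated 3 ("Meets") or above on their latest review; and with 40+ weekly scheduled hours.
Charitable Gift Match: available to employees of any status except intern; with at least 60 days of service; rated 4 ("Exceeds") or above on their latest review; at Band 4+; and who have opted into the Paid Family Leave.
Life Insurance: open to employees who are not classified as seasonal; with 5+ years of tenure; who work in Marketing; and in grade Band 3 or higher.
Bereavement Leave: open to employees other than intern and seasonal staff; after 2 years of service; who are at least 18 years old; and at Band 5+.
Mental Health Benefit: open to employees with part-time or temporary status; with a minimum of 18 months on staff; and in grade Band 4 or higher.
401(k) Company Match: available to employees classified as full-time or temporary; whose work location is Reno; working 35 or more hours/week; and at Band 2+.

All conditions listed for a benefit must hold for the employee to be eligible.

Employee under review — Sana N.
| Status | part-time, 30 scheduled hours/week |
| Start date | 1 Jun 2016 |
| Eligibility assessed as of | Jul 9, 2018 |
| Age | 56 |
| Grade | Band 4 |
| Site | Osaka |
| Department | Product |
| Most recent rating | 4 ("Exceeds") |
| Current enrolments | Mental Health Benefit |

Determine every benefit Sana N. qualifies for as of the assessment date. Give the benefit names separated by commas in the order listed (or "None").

Service from 1 Jun 2016 to Jul 9, 2018: 768 days.
Phone Allowance — service 768 days ≥ 12 weeks (≈84 days) ✓; site Osaka ✗ (not Boise, Porto, or Tulsa) → not eligible.
Employer Retirement Match — status part-time ✗ (requires full-time, seasonal, or temporary) → not eligible.
Paid Family Leave — status part-time ✓; service 768 days ≥ 18 months (≈540 days) ✓; rating 4 ≥ 3 ✓; 30 hrs/wk < 40 ✗ → not eligible.
Charitable Gift Match — status part-time ✓ (not excluded); service 768 days ≥ 60 days ✓; rating 4 ≥ 4 ✓; grade Band 4 ≥ Band 4 ✓; not enrolled in Paid Family Leave ✗ → not eligible.
Life Insurance — status part-time ✓ (not excluded); service 768 days < 5 years (≈1825 days) ✗ → not eligible.
Bereavement Leave — status part-time ✓ (not excluded); service 768 days ≥ 2 years (≈730 days) ✓; age 56 ≥ 18 ✓; grade Band 4 < Band 5 ✗ → not eligible.
Mental Health Benefit — status part-time ✓; service 768 days ≥ 18 months (≈540 days) ✓; grade Band 4 ≥ Band 4 ✓ → eligible.
401(k) Company Match — status part-time ✗ (requires full-time or temporary) → not eligible.

Mental Health Benefit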